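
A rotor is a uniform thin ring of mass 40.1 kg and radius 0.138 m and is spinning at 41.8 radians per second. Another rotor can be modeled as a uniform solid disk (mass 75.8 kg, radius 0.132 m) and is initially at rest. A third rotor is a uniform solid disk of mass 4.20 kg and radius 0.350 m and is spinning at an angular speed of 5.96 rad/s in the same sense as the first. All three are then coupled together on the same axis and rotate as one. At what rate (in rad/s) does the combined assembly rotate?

|ω_f| ≈ 19.9 rad/s

The coupling torques are internal; angular momentum about the shared axis is conserved.
Moments of inertia: I_A = (40.1)(0.138)² = 0.7637 kg·m²; I_B = ½(75.8)(0.132)² = 0.6604 kg·m²; I_C = ½(4.20)(0.350)² = 0.2572 kg·m².
Taking A's sense as positive: L = (0.7637)(41.8) + (0.2572)(5.96) = 33.45 kg·m²·rad/s.
Combined I = 0.7637 + 0.6604 + 0.2572 = 1.681 kg·m².
ω_f = L / I = 33.45 / 1.681 = 19.90 rad/s.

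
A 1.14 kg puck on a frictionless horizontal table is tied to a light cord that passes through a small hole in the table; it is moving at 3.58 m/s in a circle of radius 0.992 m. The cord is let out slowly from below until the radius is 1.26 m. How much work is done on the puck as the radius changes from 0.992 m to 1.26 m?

W ≈ -2.78 J

The only horizontal force on the mass is along the cord (radial), so it exerts no torque about the hole and angular momentum m v r is conserved.
v₂ = v₁ r₁ / r₂ = (3.58)(0.992) / (1.26) = 2.819 m/s.
W = ΔKE = ½m(v₂² − v₁²) = -2.777 J.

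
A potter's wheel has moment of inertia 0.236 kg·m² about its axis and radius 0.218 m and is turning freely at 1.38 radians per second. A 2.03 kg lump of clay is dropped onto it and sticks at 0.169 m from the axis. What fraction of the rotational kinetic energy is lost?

No external torque acts about the axis; L_before = L_after.
Added inertia Σmr² = (2.03)(0.169)² = 0.05798 kg·m²; I_f = 0.2360 + 0.05798 = 0.2940 kg·m².
ω_f = I_p ω_i / I_f = (0.2360)(1.38) / 0.2940 = 1.108 rad/s.
KE_i = ½(0.2360)(1.380 rad/s)² = 0.2247 J; KE_f = ½(0.2940)(1.108)² = 0.1804 J.
Fraction lost = 0.1972.

fraction ≈ 0.197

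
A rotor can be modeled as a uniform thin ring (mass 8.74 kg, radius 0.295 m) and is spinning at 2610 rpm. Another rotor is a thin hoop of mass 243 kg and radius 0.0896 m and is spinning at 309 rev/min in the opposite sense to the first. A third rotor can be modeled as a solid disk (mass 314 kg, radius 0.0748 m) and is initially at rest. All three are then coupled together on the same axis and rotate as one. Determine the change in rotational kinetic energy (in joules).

No external torque acts about the common axis, so total angular momentum is conserved.
Moments of inertia: I_A = (8.74)(0.295)² = 0.7606 kg·m²; I_B = (243)(0.0896)² = 1.951 kg·m²; I_C = ½(314)(0.0748)² = 0.8784 kg·m².
Taking A's sense as positive: L = (0.7606)(2610) − (1.951)(309) = 1382 kg·m²·rpm.
Combined I = 0.7606 + 1.951 + 0.8784 = 3.590 kg·m².
ω_f = L / I = 1382 / 3.590 = 385.1 rpm.
KE_i = ½ΣIω² = 29430 J; KE_f = ½(3.590)(40.32)² = 2919 J.

ΔKE ≈ -26500 J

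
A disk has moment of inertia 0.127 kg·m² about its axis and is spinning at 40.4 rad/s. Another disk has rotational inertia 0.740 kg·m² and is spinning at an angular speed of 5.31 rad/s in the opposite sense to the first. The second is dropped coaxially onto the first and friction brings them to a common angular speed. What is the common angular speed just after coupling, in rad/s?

|ω_f| ≈ 1.39 rad/s

The coupling torques are internal; angular momentum about the shared axis is conserved.
Taking A's sense as positive: L = (0.1270)(40.4) − (0.7400)(5.31) = 1.201 kg·m²·rad/s.
Combined I = 0.1270 + 0.7400 = 0.8670 kg·m².
ω_f = L / I = 1.201 / 0.8670 = 1.386 rad/s.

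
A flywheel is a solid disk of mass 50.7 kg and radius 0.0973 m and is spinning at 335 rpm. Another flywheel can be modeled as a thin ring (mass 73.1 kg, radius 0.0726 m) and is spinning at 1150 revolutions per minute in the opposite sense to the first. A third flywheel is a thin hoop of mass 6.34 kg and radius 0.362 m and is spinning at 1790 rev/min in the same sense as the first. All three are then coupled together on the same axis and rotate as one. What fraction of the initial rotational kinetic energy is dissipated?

fraction ≈ 0.729

The coupling torques are internal; angular momentum about the shared axis is conserved.
Moments of inertia: I_A = ½(50.7)(0.0973)² = 0.2400 kg·m²; I_B = (73.1)(0.0726)² = 0.3853 kg·m²; I_C = (6.34)(0.362)² = 0.8308 kg·m².
Taking A's sense as positive: L = (0.2400)(335) − (0.3853)(1150) + (0.8308)(1790) = 1124 kg·m²·rpm.
Combined I = 0.2400 + 0.3853 + 0.8308 = 1.456 kg·m².
ω_f = L / I = 1124 / 1.456 = 772.2 rpm.
KE_i = ½ΣIω² = 17540 J; KE_f = ½(1.456)(80.87)² = 4761 J.
Fraction dissipated = (KE_i − KE_f)/KE_i = 0.7285.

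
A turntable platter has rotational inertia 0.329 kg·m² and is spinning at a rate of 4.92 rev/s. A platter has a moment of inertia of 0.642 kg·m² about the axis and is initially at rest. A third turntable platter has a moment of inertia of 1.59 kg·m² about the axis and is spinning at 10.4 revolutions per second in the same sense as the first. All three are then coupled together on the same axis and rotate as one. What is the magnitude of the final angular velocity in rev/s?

The coupling torques are internal; angular momentum about the shared axis is conserved.
Taking A's sense as positive: L = (0.3290)(4.92) + (1.590)(10.4) = 18.15 kg·m²·rev/s.
Combined I = 0.3290 + 0.6420 + 1.590 = 2.561 kg·m².
ω_f = L / I = 18.15 / 2.561 = 7.089 rev/s.

|ω_f| ≈ 7.09 rev/s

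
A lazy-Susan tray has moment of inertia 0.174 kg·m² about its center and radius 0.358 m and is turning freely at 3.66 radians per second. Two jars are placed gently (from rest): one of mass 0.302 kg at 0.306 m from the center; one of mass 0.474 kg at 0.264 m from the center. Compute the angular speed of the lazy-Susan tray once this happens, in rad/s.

ω_f ≈ 2.71 rad/s

The added mass arrives with no angular momentum about the center, and any external torque about the center is negligible, so the system's angular momentum is conserved.
Added inertia Σmr² = (0.302)(0.306)² + (0.474)(0.264)² = 0.06131 kg·m²; I_f = 0.1740 + 0.06131 = 0.2353 kg·m².
ω_f = I_p ω_i / I_f = (0.1740)(3.66) / 0.2353 = 2.706 rad/s.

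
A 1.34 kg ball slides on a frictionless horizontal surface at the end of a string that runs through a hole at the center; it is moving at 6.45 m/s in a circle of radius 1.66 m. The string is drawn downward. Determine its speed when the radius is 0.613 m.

v₂ ≈ 17.5 m/s

The only horizontal force on the mass is along the cord (radial), so it exerts no torque about the hole and angular momentum m v r is conserved.
v₂ = v₁ r₁ / r₂ = (6.45)(1.66) / (0.613) = 17.47 m/s.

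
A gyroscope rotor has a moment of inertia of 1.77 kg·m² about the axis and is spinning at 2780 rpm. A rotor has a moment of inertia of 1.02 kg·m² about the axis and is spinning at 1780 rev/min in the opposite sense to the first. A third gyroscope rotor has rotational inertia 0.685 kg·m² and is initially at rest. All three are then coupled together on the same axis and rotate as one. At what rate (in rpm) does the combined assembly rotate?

|ω_f| ≈ 894 rpm

No external torque acts about the common axis, so total angular momentum is conserved.
Taking A's sense as positive: L = (1.770)(2780) − (1.020)(1780) = 3105 kg·m²·rpm.
Combined I = 1.770 + 1.020 + 0.6850 = 3.475 kg·m².
ω_f = L / I = 3105 / 3.475 = 893.5 rpm.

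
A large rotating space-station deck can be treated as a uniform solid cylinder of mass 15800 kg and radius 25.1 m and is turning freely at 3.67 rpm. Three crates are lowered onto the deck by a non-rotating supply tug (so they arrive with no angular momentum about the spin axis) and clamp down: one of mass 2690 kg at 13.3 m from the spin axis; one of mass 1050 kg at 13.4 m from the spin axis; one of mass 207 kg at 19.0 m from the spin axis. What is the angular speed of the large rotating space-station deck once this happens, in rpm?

The added mass arrives with no angular momentum about the spin axis, and any external torque about the spin axis is negligible, so the system's angular momentum is conserved.
I_p = ½(15800)(25.1)² = 4.977e+06 kg·m².
Added inertia Σmr² = (2690)(13.3)² + (1050)(13.4)² + (207)(19.0)² = 7.391e+05 kg·m²; I_f = 4.977e+06 + 7.391e+05 = 5.716e+06 kg·m².
ω_f = I_p ω_i / I_f = (4.977e+06)(3.67) / 5.716e+06 = 3.195 rpm.

ω_f ≈ 3.20 rpm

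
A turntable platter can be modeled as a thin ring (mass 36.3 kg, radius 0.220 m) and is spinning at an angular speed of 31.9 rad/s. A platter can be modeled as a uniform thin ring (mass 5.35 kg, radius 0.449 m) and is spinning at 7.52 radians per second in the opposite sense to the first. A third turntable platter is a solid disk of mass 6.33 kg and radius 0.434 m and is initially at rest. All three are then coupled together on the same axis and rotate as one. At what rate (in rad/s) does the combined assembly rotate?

|ω_f| ≈ 14.0 rad/s

The coupling torques are internal; angular momentum about the shared axis is conserved.
Moments of inertia: I_A = (36.3)(0.220)² = 1.757 kg·m²; I_B = (5.35)(0.449)² = 1.079 kg·m²; I_C = ½(6.33)(0.434)² = 0.5961 kg·m².
Taking A's sense as positive: L = (1.757)(31.9) − (1.079)(7.52) = 47.93 kg·m²·rad/s.
Combined I = 1.757 + 1.079 + 0.5961 = 3.432 kg·m².
ω_f = L / I = 47.93 / 3.432 = 13.97 rad/s.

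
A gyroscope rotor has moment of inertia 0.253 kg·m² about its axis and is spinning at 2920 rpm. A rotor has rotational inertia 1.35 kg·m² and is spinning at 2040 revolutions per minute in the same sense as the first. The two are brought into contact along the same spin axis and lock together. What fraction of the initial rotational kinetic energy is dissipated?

fraction ≈ 0.0212

No external torque acts about the common axis, so total angular momentum is conserved.
Taking A's sense as positive: L = (0.2530)(2920) + (1.350)(2040) = 3493 kg·m²·rpm.
Combined I = 0.2530 + 1.350 = 1.603 kg·m².
ω_f = L / I = 3493 / 1.603 = 2179 rpm.
KE_i = ½ΣIω² = 42630 J; KE_f = ½(1.603)(228.2)² = 41730 J.
Fraction dissipated = (KE_i − KE_f)/KE_i = 0.02122.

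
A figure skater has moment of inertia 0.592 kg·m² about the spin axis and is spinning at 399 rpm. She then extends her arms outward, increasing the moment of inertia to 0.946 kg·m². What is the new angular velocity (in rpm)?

ω₂ ≈ 250 rpm

No external torque acts about the spin axis, so angular momentum is conserved.
ω₂ = I₁ω₁ / I₂ = (0.5920)(399 rpm) / (0.9460) = 249.7 rpm.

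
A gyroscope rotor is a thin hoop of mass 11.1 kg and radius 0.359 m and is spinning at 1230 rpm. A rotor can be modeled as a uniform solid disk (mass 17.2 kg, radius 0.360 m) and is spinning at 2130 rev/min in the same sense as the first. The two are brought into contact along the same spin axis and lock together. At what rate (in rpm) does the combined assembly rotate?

No external torque acts about the common axis, so total angular momentum is conserved.
Moments of inertia: I_A = (11.1)(0.359)² = 1.431 kg·m²; I_B = ½(17.2)(0.360)² = 1.115 kg·m².
Taking A's sense as positive: L = (1.431)(1230) + (1.115)(2130) = 4134 kg·m²·rpm.
Combined I = 1.431 + 1.115 = 2.545 kg·m².
ω_f = L / I = 4134 / 2.545 = 1624 rpm.

|ω_f| ≈ 1620 rpm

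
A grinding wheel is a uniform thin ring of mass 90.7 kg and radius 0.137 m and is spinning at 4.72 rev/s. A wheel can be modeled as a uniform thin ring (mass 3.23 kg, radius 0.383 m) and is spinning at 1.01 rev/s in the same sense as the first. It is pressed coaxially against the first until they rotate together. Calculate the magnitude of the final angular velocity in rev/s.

|ω_f| ≈ 3.91 rev/s

The coupling torques are internal; angular momentum about the shared axis is conserved.
Moments of inertia: I_A = (90.7)(0.137)² = 1.702 kg·m²; I_B = (3.23)(0.383)² = 0.4738 kg·m².
Taking A's sense as positive: L = (1.702)(4.72) + (0.4738)(1.01) = 8.514 kg·m²·rev/s.
Combined I = 1.702 + 0.4738 = 2.176 kg·m².
ω_f = L / I = 8.514 / 2.176 = 3.912 rev/s.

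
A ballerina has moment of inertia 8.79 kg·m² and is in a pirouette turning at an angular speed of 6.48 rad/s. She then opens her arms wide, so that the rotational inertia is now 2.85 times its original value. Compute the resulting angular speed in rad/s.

ω₂ ≈ 2.27 rad/s

Angular momentum about the spin axis is conserved since the torque about it is zero.
I₂ = 2.85 × 8.79 = 25.05 kg·m².
ω₂ = I₁ω₁ / I₂ = (8.790)(6.48 rad/s) / (25.05) = 2.274 rad/s.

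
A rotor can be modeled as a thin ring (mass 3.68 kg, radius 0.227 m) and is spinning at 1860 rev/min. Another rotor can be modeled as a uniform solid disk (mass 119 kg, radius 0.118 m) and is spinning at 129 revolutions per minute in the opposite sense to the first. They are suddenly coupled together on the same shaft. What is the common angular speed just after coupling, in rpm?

|ω_f| ≈ 241 rpm

No external torque acts about the common axis, so total angular momentum is conserved.
Moments of inertia: I_A = (3.68)(0.227)² = 0.1896 kg·m²; I_B = ½(119)(0.118)² = 0.8285 kg·m².
Taking A's sense as positive: L = (0.1896)(1860) − (0.8285)(129) = 245.8 kg·m²·rpm.
Combined I = 0.1896 + 0.8285 = 1.018 kg·m².
ω_f = L / I = 245.8 / 1.018 = 241.5 rpm.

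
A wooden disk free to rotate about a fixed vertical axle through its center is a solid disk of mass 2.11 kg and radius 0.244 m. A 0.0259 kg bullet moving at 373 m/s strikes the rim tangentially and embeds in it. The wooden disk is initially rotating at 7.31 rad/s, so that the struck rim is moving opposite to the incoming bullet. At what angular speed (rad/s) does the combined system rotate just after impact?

About the axle the impulsive forces during the collision are internal, so angular momentum about that axis is conserved.
I_p = ½(2.11)(0.244)² = 0.06281 kg·m². Taking the sense of the bullet's angular momentum as positive, L_{bullet} = m v R = (0.0259)(373)(0.244) = 2.357 kg·m²/s.
L_i = −I_p ω_p + m v R = −(0.06281)(7.31) + 2.357 = 1.898 kg·m²/s.
After sticking, I_f = I_p + m R² = 0.06281 + (0.0259)(0.244)² = 0.06435 kg·m².
ω_f = L_i / I_f = 1.898 / 0.06435 = 29.49 rad/s.

|ω_f| ≈ 29.5 rad/s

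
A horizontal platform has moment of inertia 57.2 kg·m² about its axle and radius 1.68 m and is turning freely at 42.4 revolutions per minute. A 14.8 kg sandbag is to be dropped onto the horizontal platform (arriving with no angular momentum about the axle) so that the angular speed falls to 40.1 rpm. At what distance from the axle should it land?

r ≈ 0.471 m

No external torque acts about the axle; L_before = L_after.
I_p ω_i = (I_p + m r²) ω_f ⇒ m r² = I_p(ω_i/ω_f − 1) = 57.20(42.4/40.1 − 1) = 3.281 kg·m².
r = √(3.281/14.8) = 0.4708 m.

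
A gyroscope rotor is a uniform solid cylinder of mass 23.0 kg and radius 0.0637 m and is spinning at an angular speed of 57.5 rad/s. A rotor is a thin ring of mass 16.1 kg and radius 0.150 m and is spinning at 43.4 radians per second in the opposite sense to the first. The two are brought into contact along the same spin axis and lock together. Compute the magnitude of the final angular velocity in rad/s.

The coupling torques are internal; angular momentum about the shared axis is conserved.
Moments of inertia: I_A = ½(23.0)(0.0637)² = 0.04666 kg·m²; I_B = (16.1)(0.150)² = 0.3623 kg·m².
Taking A's sense as positive: L = (0.04666)(57.5) − (0.3623)(43.4) = -13.04 kg·m²·rad/s.
Combined I = 0.04666 + 0.3623 = 0.4089 kg·m².
ω_f = L / I = -13.04 / 0.4089 = -31.89 rad/s.

|ω_f| ≈ 31.9 rad/s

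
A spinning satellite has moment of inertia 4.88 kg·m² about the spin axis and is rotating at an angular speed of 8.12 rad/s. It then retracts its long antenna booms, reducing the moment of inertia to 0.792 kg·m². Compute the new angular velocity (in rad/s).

No external torque acts about the spin axis, so angular momentum is conserved.
ω₂ = I₁ω₁ / I₂ = (4.880)(8.12 rad/s) / (0.7920) = 50.03 rad/s.

ω₂ ≈ 50.0 rad/s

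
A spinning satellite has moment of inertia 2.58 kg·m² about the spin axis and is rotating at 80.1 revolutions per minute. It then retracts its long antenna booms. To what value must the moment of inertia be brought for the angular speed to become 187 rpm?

Angular momentum about the spin axis is conserved since the torque about it is zero.
I₂ = I₁ω₁ / ω₂ = (2.58)(80.1) / (187) = 1.105 kg·m².

I₂ ≈ 1.11 kg·m²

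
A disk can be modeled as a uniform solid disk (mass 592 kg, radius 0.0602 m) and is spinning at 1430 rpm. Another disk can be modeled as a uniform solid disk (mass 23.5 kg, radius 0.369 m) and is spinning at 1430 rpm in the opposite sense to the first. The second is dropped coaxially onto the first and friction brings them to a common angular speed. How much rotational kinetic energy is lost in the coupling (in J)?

No external torque acts about the common axis, so total angular momentum is conserved.
Moments of inertia: I_A = ½(592)(0.0602)² = 1.073 kg·m²; I_B = ½(23.5)(0.369)² = 1.600 kg·m².
Taking A's sense as positive: L = (1.073)(1430) − (1.600)(1430) = -753.9 kg·m²·rpm.
Combined I = 1.073 + 1.600 = 2.673 kg·m².
ω_f = L / I = -753.9 / 2.673 = -282.1 rpm.
KE_i = ½ΣIω² = 29970 J; KE_f = ½(2.673)(29.54)² = 1166 J.

ΔKE lost ≈ 28800 J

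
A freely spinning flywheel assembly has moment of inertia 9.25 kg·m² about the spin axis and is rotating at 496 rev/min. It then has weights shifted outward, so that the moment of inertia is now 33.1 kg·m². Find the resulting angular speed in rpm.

ω₂ ≈ 139 rpm

With no external torque about the axis, L is conserved: I₁ω₁ = I₂ω₂.
ω₂ = I₁ω₁ / I₂ = (9.250)(496 rpm) / (33.10) = 138.6 rpm.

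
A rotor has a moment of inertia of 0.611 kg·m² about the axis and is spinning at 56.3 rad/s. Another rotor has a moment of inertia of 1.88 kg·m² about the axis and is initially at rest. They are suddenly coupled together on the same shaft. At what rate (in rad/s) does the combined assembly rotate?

|ω_f| ≈ 13.8 rad/s

The coupling torques are internal; angular momentum about the shared axis is conserved.
Taking A's sense as positive: L = (0.6110)(56.3) = 34.40 kg·m²·rad/s.
Combined I = 0.6110 + 1.880 = 2.491 kg·m².
ω_f = L / I = 34.40 / 2.491 = 13.81 rad/s.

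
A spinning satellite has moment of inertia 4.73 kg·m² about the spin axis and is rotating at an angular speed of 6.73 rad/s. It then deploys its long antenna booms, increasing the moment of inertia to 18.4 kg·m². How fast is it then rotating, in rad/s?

No external torque acts about the spin axis, so angular momentum is conserved.
ω₂ = I₁ω₁ / I₂ = (4.730)(6.73 rad/s) / (18.40) = 1.730 rad/s.

ω₂ ≈ 1.73 rad/s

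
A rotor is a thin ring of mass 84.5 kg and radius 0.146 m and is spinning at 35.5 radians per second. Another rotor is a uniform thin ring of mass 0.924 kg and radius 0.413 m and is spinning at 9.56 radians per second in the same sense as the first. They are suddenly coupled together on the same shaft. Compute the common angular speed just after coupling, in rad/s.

|ω_f| ≈ 33.4 rad/s

The coupling torques are internal; angular momentum about the shared axis is conserved.
Moments of inertia: I_A = (84.5)(0.146)² = 1.801 kg·m²; I_B = (0.924)(0.413)² = 0.1576 kg·m².
Taking A's sense as positive: L = (1.801)(35.5) + (0.1576)(9.56) = 65.45 kg·m²·rad/s.
Combined I = 1.801 + 0.1576 = 1.959 kg·m².
ω_f = L / I = 65.45 / 1.959 = 33.41 rad/s.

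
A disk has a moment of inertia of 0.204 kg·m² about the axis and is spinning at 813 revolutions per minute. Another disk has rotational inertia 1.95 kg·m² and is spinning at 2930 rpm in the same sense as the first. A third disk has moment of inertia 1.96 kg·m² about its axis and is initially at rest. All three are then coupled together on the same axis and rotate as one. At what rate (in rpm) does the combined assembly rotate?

No external torque acts about the common axis, so total angular momentum is conserved.
Taking A's sense as positive: L = (0.2040)(813) + (1.950)(2930) = 5879 kg·m²·rpm.
Combined I = 0.2040 + 1.950 + 1.960 = 4.114 kg·m².
ω_f = L / I = 5879 / 4.114 = 1429 rpm.

|ω_f| ≈ 1430 rpm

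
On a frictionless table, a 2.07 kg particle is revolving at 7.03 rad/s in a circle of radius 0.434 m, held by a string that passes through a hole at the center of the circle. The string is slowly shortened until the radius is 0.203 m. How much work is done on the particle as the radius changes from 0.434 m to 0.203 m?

W ≈ 34.4 J

No torque about the axis ⇒ m r₁² ω₁ = m r₂² ω₂.
ω₂ = ω₁ (r₁/r₂)² = (7.03)(0.434/0.203)² = 32.13 rad/s.
W = ΔKE = ½m(v₂² − v₁²) = 34.40 J.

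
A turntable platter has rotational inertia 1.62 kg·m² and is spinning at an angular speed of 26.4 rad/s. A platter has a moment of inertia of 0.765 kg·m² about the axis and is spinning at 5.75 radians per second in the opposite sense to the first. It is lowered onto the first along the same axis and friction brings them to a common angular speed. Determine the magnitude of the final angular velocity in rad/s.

The coupling torques are internal; angular momentum about the shared axis is conserved.
Taking A's sense as positive: L = (1.620)(26.4) − (0.7650)(5.75) = 38.37 kg·m²·rad/s.
Combined I = 1.620 + 0.7650 = 2.385 kg·m².
ω_f = L / I = 38.37 / 2.385 = 16.09 rad/s.

|ω_f| ≈ 16.1 rad/s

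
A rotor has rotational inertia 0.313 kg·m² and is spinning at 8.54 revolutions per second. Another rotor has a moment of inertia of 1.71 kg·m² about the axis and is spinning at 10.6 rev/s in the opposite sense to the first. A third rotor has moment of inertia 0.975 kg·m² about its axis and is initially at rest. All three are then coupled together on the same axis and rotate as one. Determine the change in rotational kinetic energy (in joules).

The coupling torques are internal; angular momentum about the shared axis is conserved.
Taking A's sense as positive: L = (0.3130)(8.54) − (1.710)(10.6) = -15.45 kg·m²·rev/s.
Combined I = 0.3130 + 1.710 + 0.9750 = 2.998 kg·m².
ω_f = L / I = -15.45 / 2.998 = -5.154 rev/s.
KE_i = ½ΣIω² = 4243 J; KE_f = ½(2.998)(32.39)² = 1572 J.

ΔKE ≈ -2670 J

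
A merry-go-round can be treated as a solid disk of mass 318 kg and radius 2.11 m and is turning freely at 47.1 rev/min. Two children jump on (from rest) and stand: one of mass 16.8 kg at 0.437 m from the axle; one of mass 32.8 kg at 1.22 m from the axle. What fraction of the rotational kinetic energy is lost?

No external torque acts about the axle; L_before = L_after.
I_p = ½(318)(2.11)² = 707.9 kg·m².
Added inertia Σmr² = (16.8)(0.437)² + (32.8)(1.22)² = 52.03 kg·m²; I_f = 707.9 + 52.03 = 759.9 kg·m².
ω_f = I_p ω_i / I_f = (707.9)(47.1) / 759.9 = 43.88 rpm.
KE_i = ½(707.9)(4.932 rad/s)² = 8611 J; KE_f = ½(759.9)(4.595)² = 8021 J.
Fraction lost = 0.06847.

fraction ≈ 0.0685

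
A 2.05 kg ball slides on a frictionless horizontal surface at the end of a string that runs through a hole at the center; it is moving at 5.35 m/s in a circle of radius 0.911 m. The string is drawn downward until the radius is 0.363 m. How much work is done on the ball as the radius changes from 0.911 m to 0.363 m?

W ≈ 155 J

Central (radial) force ⇒ zero torque about the center ⇒ m v r is constant.
v₂ = v₁ r₁ / r₂ = (5.35)(0.911) / (0.363) = 13.43 m/s.
W = ΔKE = ½m(v₂² − v₁²) = 155.4 J.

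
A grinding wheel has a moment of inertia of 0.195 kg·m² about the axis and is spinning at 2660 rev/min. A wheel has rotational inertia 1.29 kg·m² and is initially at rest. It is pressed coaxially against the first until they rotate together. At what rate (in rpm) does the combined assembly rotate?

|ω_f| ≈ 349 rpm

The coupling torques are internal; angular momentum about the shared axis is conserved.
Taking A's sense as positive: L = (0.1950)(2660) = 518.7 kg·m²·rpm.
Combined I = 0.1950 + 1.290 = 1.485 kg·m².
ω_f = L / I = 518.7 / 1.485 = 349.3 rpm.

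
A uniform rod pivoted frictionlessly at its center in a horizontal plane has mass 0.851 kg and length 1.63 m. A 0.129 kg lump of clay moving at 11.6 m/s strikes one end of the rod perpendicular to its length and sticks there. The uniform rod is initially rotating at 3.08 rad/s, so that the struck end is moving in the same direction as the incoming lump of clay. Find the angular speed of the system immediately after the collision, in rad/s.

The axle reaction passes through the pivot and exerts no torque about it; angular momentum about the pivot is conserved through the impact.
I_p = (1/12)(0.851)(1.63)² = 0.1884 kg·m². Taking the sense of the lump of clay's angular momentum as positive, L_{lump} = m v R = (0.129)(11.6)(1.63/2) = 1.220 kg·m²/s.
L_i = +I_p ω_p + m v R = +(0.1884)(3.08) + 1.220 = 1.800 kg·m²/s.
After sticking, I_f = I_p + m R² = 0.1884 + (0.129)(1.63/2)² = 0.2741 kg·m².
ω_f = L_i / I_f = 1.800 / 0.2741 = 6.566 rad/s.

|ω_f| ≈ 6.57 rad/s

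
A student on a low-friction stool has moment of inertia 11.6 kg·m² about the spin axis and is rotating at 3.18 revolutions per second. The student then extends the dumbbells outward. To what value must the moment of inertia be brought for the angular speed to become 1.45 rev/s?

I₂ ≈ 25.4 kg·m²

Angular momentum about the spin axis is conserved since the torque about it is zero.
I₂ = I₁ω₁ / ω₂ = (11.6)(3.18) / (1.45) = 25.44 kg·m².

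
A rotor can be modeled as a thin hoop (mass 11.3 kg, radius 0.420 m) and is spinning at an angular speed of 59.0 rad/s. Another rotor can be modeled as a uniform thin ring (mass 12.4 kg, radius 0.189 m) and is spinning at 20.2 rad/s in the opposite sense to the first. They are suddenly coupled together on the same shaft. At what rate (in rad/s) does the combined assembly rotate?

The coupling torques are internal; angular momentum about the shared axis is conserved.
Moments of inertia: I_A = (11.3)(0.420)² = 1.993 kg·m²; I_B = (12.4)(0.189)² = 0.4429 kg·m².
Taking A's sense as positive: L = (1.993)(59.0) − (0.4429)(20.2) = 108.7 kg·m²·rad/s.
Combined I = 1.993 + 0.4429 = 2.436 kg·m².
ω_f = L / I = 108.7 / 2.436 = 44.60 rad/s.

|ω_f| ≈ 44.6 rad/s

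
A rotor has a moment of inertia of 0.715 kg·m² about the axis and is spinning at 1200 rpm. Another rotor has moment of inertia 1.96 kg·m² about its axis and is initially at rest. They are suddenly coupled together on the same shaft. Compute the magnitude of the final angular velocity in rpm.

|ω_f| ≈ 321 rpm

The coupling torques are internal; angular momentum about the shared axis is conserved.
Taking A's sense as positive: L = (0.7150)(1200) = 858.0 kg·m²·rpm.
Combined I = 0.7150 + 1.960 = 2.675 kg·m².
ω_f = L / I = 858.0 / 2.675 = 320.7 rpm.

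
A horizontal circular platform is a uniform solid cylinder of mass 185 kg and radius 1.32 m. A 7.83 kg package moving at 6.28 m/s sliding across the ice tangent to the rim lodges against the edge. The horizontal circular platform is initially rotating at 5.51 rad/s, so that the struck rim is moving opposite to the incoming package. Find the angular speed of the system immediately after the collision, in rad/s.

|ω_f| ≈ 4.71 rad/s

About the central axle the impulsive forces during the collision are internal, so angular momentum about that axis is conserved.
I_p = ½(185)(1.32)² = 161.2 kg·m². Taking the sense of the package's angular momentum as positive, L_{package} = m v R = (7.83)(6.28)(1.32) = 64.91 kg·m²/s.
L_i = −I_p ω_p + m v R = −(161.2)(5.51) + 64.91 = -823.2 kg·m²/s.
After sticking, I_f = I_p + m R² = 161.2 + (7.83)(1.32)² = 174.8 kg·m².
ω_f = L_i / I_f = -823.2 / 174.8 = -4.709 rad/s.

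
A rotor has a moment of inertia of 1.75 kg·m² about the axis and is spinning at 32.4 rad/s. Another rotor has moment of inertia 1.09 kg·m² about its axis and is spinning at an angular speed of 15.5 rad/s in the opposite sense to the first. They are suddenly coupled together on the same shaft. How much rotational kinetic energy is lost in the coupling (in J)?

ΔKE lost ≈ 771 J

The coupling torques are internal; angular momentum about the shared axis is conserved.
Taking A's sense as positive: L = (1.750)(32.4) − (1.090)(15.5) = 39.80 kg·m²·rad/s.
Combined I = 1.750 + 1.090 = 2.840 kg·m².
ω_f = L / I = 39.80 / 2.840 = 14.02 rad/s.
KE_i = ½ΣIω² = 1049 J; KE_f = ½(2.840)(14.02)² = 279.0 J.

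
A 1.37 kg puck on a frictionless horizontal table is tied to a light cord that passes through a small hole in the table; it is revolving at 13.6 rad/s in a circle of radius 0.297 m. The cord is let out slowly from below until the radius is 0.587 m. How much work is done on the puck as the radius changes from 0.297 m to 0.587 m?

W ≈ -8.31 J

No torque about the axis ⇒ m r₁² ω₁ = m r₂² ω₂.
ω₂ = ω₁ (r₁/r₂)² = (13.6)(0.297/0.587)² = 3.482 rad/s.
W = ΔKE = ½m(v₂² − v₁²) = -8.315 J.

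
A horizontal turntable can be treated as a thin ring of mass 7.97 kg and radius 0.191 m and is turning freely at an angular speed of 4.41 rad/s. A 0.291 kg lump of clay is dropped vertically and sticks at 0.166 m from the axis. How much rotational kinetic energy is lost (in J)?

The added mass arrives with no angular momentum about the axis, and any external torque about the axis is negligible, so the system's angular momentum is conserved.
I_p = (7.97)(0.191)² = 0.2908 kg·m².
Added inertia Σmr² = (0.291)(0.166)² = 0.008019 kg·m²; I_f = 0.2908 + 0.008019 = 0.2988 kg·m².
ω_f = I_p ω_i / I_f = (0.2908)(4.41) / 0.2988 = 4.292 rad/s.
KE_i = ½(0.2908)(4.410 rad/s)² = 2.827 J; KE_f = ½(0.2988)(4.292)² = 2.751 J.

energy lost ≈ 0.0759 J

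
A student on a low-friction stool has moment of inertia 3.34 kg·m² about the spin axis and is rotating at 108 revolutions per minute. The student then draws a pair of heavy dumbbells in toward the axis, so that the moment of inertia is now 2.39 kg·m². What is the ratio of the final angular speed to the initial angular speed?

ω₂/ω₁ ≈ 1.40

With no external torque about the axis, L is conserved: I₁ω₁ = I₂ω₂.
ω₂/ω₁ = I₁/I₂ = 3.340 / 2.390 = 1.397.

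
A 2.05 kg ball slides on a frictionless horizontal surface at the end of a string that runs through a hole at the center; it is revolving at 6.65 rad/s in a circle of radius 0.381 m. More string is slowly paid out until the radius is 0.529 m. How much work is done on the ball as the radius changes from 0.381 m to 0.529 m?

W ≈ -3.17 J

No torque about the axis ⇒ m r₁² ω₁ = m r₂² ω₂.
ω₂ = ω₁ (r₁/r₂)² = (6.65)(0.381/0.529)² = 3.450 rad/s.
W = ΔKE = ½m(v₂² − v₁²) = -3.167 J.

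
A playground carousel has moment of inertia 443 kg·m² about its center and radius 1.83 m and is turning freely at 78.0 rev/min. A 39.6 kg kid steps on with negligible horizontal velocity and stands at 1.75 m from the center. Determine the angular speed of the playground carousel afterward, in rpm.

ω_f ≈ 61.2 rpm

No external torque acts about the center; L_before = L_after.
Added inertia Σmr² = (39.6)(1.75)² = 121.3 kg·m²; I_f = 443.0 + 121.3 = 564.3 kg·m².
ω_f = I_p ω_i / I_f = (443.0)(78.0) / 564.3 = 61.24 rpm.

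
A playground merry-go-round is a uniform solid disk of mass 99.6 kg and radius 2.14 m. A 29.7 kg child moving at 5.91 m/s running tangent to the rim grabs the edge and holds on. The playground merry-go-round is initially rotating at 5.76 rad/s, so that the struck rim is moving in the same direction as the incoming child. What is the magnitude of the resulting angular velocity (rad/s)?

The axle reaction passes through the axle and exerts no torque about it; angular momentum about the axle is conserved through the impact.
I_p = ½(99.6)(2.14)² = 228.1 kg·m². Taking the sense of the child's angular momentum as positive, L_{child} = m v R = (29.7)(5.91)(2.14) = 375.6 kg·m²/s.
L_i = +I_p ω_p + m v R = +(228.1)(5.76) + 375.6 = 1689 kg·m²/s.
After sticking, I_f = I_p + m R² = 228.1 + (29.7)(2.14)² = 364.1 kg·m².
ω_f = L_i / I_f = 1689 / 364.1 = 4.640 rad/s.

|ω_f| ≈ 4.64 rad/s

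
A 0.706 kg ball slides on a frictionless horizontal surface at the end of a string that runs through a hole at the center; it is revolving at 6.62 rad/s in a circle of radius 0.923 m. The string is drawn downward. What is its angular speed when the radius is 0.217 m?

ω₂ ≈ 120 rad/s

The constraining force is radial, so m r² ω about the center is conserved.
ω₂ = ω₁ (r₁/r₂)² = (6.62)(0.923/0.217)² = 119.8 rad/s.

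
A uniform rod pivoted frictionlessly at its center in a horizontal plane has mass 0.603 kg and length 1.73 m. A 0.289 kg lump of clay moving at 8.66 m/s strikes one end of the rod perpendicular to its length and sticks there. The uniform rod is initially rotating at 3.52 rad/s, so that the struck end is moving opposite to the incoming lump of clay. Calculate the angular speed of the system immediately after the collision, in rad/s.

|ω_f| ≈ 4.46 rad/s

The axle reaction passes through the pivot and exerts no torque about it; angular momentum about the pivot is conserved through the impact.
I_p = (1/12)(0.603)(1.73)² = 0.1504 kg·m². Taking the sense of the lump of clay's angular momentum as positive, L_{lump} = m v R = (0.289)(8.66)(1.73/2) = 2.165 kg·m²/s.
L_i = −I_p ω_p + m v R = −(0.1504)(3.52) + 2.165 = 1.635 kg·m²/s.
After sticking, I_f = I_p + m R² = 0.1504 + (0.289)(1.73/2)² = 0.3666 kg·m².
ω_f = L_i / I_f = 1.635 / 0.3666 = 4.461 rad/s.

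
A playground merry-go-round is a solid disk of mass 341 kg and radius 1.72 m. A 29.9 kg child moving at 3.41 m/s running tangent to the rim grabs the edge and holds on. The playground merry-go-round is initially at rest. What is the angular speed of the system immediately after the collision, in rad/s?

|ω_f| ≈ 0.296 rad/s

About the axle the impulsive forces during the collision are internal, so angular momentum about that axis is conserved.
I_p = ½(341)(1.72)² = 504.4 kg·m². Taking the sense of the child's angular momentum as positive, L_{child} = m v R = (29.9)(3.41)(1.72) = 175.4 kg·m²/s.
L_i = 0 + 175.4 = 175.4 kg·m²/s.
After sticking, I_f = I_p + m R² = 504.4 + (29.9)(1.72)² = 592.9 kg·m².
ω_f = L_i / I_f = 175.4 / 592.9 = 0.2958 rad/s.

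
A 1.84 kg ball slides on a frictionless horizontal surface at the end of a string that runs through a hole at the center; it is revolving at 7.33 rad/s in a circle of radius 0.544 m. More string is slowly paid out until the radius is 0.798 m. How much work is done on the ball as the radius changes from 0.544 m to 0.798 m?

W ≈ -7.83 J

The constraining force is radial, so m r² ω about the center is conserved.
ω₂ = ω₁ (r₁/r₂)² = (7.33)(0.544/0.798)² = 3.406 rad/s.
W = ΔKE = ½m(v₂² − v₁²) = -7.830 J.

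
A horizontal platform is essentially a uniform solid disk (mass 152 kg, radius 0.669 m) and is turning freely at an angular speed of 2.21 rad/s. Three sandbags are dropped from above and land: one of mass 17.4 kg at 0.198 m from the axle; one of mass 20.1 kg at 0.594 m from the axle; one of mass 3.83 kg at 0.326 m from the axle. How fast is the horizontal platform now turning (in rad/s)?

No external torque acts about the axle; L_before = L_after.
I_p = ½(152)(0.669)² = 34.01 kg·m².
Added inertia Σmr² = (17.4)(0.198)² + (20.1)(0.594)² + (3.83)(0.326)² = 8.181 kg·m²; I_f = 34.01 + 8.181 = 42.20 kg·m².
ω_f = I_p ω_i / I_f = (34.01)(2.21) / 42.20 = 1.782 rad/s.

ω_f ≈ 1.78 rad/s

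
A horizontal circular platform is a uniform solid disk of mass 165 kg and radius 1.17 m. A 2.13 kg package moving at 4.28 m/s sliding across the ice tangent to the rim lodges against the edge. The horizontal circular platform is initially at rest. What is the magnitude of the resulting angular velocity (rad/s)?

|ω_f| ≈ 0.0921 rad/s

The axle reaction passes through the central axle and exerts no torque about it; angular momentum about the central axle is conserved through the impact.
I_p = ½(165)(1.17)² = 112.9 kg·m². Taking the sense of the package's angular momentum as positive, L_{package} = m v R = (2.13)(4.28)(1.17) = 10.67 kg·m²/s.
L_i = 0 + 10.67 = 10.67 kg·m²/s.
After sticking, I_f = I_p + m R² = 112.9 + (2.13)(1.17)² = 115.9 kg·m².
ω_f = L_i / I_f = 10.67 / 115.9 = 0.09207 rad/s.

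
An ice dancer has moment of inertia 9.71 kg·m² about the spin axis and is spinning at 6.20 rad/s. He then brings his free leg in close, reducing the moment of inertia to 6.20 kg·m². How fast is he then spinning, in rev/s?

With no external torque about the axis, L is conserved: I₁ω₁ = I₂ω₂.
ω₂ = I₁ω₁ / I₂ = (9.710)(6.20 rad/s) / (6.200) = 9.710 rad/s = 1.545 rev/s.

ω₂ ≈ 1.55 rev/s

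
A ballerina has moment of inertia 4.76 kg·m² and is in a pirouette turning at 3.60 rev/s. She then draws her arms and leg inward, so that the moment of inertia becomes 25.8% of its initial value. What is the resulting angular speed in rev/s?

ω₂ ≈ 14.0 rev/s

Angular momentum about the spin axis is conserved since the torque about it is zero.
I₂ = 0.258 × 4.76 = 1.228 kg·m².
ω₂ = I₁ω₁ / I₂ = (4.760)(3.60 rev/s) / (1.228) = 13.95 rev/s.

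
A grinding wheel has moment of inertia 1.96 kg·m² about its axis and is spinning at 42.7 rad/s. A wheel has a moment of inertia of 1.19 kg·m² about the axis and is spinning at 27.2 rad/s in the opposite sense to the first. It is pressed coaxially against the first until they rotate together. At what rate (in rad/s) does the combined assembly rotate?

|ω_f| ≈ 16.3 rad/s

The coupling torques are internal; angular momentum about the shared axis is conserved.
Taking A's sense as positive: L = (1.960)(42.7) − (1.190)(27.2) = 51.32 kg·m²·rad/s.
Combined I = 1.960 + 1.190 = 3.150 kg·m².
ω_f = L / I = 51.32 / 3.150 = 16.29 rad/s.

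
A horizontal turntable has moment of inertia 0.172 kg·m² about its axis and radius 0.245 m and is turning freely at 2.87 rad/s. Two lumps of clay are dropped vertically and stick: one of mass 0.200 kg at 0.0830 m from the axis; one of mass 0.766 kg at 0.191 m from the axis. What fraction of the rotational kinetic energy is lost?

No external torque acts about the axis; L_before = L_after.
Added inertia Σmr² = (0.200)(0.0830)² + (0.766)(0.191)² = 0.02932 kg·m²; I_f = 0.1720 + 0.02932 = 0.2013 kg·m².
ω_f = I_p ω_i / I_f = (0.1720)(2.87) / 0.2013 = 2.452 rad/s.
KE_i = ½(0.1720)(2.870 rad/s)² = 0.7084 J; KE_f = ½(0.2013)(2.452)² = 0.6052 J.
Fraction lost = 0.1456.

fraction ≈ 0.146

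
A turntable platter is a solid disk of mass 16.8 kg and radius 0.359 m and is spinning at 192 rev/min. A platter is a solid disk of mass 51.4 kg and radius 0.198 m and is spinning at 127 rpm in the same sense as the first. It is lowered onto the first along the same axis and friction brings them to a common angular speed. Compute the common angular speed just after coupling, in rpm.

The coupling torques are internal; angular momentum about the shared axis is conserved.
Moments of inertia: I_A = ½(16.8)(0.359)² = 1.083 kg·m²; I_B = ½(51.4)(0.198)² = 1.008 kg·m².
Taking A's sense as positive: L = (1.083)(192) + (1.008)(127) = 335.8 kg·m²·rpm.
Combined I = 1.083 + 1.008 = 2.090 kg·m².
ω_f = L / I = 335.8 / 2.090 = 160.7 rpm.

|ω_f| ≈ 161 rpm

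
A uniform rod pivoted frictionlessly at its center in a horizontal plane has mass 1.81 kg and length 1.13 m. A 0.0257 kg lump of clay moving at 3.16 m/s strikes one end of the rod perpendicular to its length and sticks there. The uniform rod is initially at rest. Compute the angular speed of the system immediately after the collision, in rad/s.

The axle reaction passes through the pivot and exerts no torque about it; angular momentum about the pivot is conserved through the impact.
I_p = (1/12)(1.81)(1.13)² = 0.1926 kg·m². Taking the sense of the lump of clay's angular momentum as positive, L_{lump} = m v R = (0.0257)(3.16)(1.13/2) = 0.04588 kg·m²/s.
L_i = 0 + 0.04588 = 0.04588 kg·m²/s.
After sticking, I_f = I_p + m R² = 0.1926 + (0.0257)(1.13/2)² = 0.2008 kg·m².
ω_f = L_i / I_f = 0.04588 / 0.2008 = 0.2285 rad/s.

|ω_f| ≈ 0.229 rad/s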